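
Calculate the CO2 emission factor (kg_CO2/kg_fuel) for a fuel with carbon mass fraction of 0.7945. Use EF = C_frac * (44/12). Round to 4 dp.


EF = C_frac * (M_CO2 / M_C)
EF = 0.7945 * (44/12)
EF = 0.7945 * 3.666667 = 2.9132 kg_CO2/kg_fuel


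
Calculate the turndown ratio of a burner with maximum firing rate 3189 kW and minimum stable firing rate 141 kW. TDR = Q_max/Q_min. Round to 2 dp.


TDR = Q_max / Q_min
TDR = 3189 / 141 = 22.62


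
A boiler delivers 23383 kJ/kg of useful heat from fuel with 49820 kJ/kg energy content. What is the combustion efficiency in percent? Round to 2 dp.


Efficiency = (Q_useful / Q_fuel) * 100
Efficiency = (23383 / 49820) * 100
Efficiency = 0.4693 * 100 = 46.93%


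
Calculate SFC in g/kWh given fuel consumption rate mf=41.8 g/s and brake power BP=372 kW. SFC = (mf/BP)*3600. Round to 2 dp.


SFC = (mf / BP) * 3600
Rate = 41.8 / 372 = 0.112366 g/(s*kW)
SFC = 0.112366 * 3600 = 404.52 g/kWh


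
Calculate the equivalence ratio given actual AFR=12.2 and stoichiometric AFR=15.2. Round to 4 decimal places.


phi = AFR_stoich / AFR_actual
phi = 15.2 / 12.2 = 1.2459


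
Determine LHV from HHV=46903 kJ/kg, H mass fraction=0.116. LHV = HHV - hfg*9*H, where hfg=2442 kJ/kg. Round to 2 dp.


LHV = HHV - hfg * 9 * H
Water correction = 2442 * 9 * 0.116 = 2549.448 kJ/kg
LHV = 46903 - 2549.448 = 44353.55 kJ/kg


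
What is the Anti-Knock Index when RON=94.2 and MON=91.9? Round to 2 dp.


AKI = (RON + MON) / 2
AKI = (94.2 + 91.9) / 2
AKI = 186.1 / 2 = 93.05


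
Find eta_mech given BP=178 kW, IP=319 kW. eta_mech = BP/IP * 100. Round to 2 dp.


eta_mech = (BP / IP) * 100
Ratio = 178 / 319 = 0.5580
eta_mech = 0.5580 * 100 = 55.80%


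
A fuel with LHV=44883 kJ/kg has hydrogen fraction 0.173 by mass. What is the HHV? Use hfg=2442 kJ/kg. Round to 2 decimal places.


HHV = LHV + hfg * 9 * H
Water addition = 2442 * 9 * 0.173 = 3802.194 kJ/kg
HHV = 44883 + 3802.194 = 48685.19 kJ/kg


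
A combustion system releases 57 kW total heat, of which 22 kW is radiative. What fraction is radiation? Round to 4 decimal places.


f_rad = Q_rad / Q_total
f_rad = 22 / 57 = 0.3860


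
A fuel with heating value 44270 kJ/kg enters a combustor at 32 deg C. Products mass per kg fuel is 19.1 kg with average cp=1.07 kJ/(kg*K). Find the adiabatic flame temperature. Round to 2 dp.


T_ad = T_in + Hc / (m_p * cp)
Denominator = 19.1 * 1.07 = 20.4370
Temperature rise = 44270 / 20.4370 = 2166.17 K
T_ad = 32 + 2166.17 = 2198.17 deg C


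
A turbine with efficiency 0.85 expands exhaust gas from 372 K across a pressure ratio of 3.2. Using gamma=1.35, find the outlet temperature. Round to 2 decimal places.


T_out = T_in * (1 - eta * (1 - PR^(-(gamma-1)/gamma)))
Exponent = -(1.35-1)/1.35 = -0.25925926
PR^exp = 3.2^(-0.25925926) = 0.73966521
Factor = 1 - 0.85*(1 - 0.73966521) = 0.77871543
T_out = 372 * 0.77871543 = 289.68 K


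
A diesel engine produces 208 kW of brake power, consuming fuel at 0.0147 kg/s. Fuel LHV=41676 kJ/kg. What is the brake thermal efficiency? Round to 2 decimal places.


eta_BTE = (BP / (mf * LHV)) * 100
Denominator = 0.0147 * 41676 = 612.6372 kW
eta_BTE = (208 / 612.6372) * 100 = 33.95%


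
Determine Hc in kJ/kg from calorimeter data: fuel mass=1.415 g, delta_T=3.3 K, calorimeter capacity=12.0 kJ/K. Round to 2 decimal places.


Hc = C_cal * delta_T / m_fuel
Q_released = 12.0 * 3.3 = 39.6000 kJ
m_fuel = 1.415 g = 1.415/1000 kg = 0.001415 kg
Hc = 39.6000 / 0.001415 = 27985.87 kJ/kg


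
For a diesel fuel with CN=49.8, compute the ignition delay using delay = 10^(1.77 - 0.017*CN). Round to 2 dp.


delay = 10^(1.77 - 0.017*CN)
Exponent = 1.77 - 0.017*49.8 = 0.9234
delay = 10^0.9234 = 8.38 ms


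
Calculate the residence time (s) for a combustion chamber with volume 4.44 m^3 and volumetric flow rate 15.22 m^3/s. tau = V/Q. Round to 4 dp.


tau = V / Q_flow
tau = 4.44 / 15.22 = 0.2917 s


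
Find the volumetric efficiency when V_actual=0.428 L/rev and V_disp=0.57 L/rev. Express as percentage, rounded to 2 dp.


eta_v = (V_actual / V_disp) * 100
Ratio = 0.428 / 0.57 = 0.7509
eta_v = 0.7509 * 100 = 75.09%


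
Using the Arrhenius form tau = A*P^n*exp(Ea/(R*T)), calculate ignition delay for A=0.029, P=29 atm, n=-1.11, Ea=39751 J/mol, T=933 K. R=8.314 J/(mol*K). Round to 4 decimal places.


tau = A * P^n * exp(Ea/(R*T))
P^n = 29^(-1.11) = 0.02380884
Ea/(R*T) = 39751/(8.314*933) = 5.124558
exp(Ea/(R*T)) = 168.099789
tau = 0.029 * 0.02380884 * 168.099789 = 0.1161 ms


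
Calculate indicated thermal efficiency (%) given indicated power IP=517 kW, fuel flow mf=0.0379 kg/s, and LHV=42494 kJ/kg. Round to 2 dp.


eta_ith = (IP / (mf * LHV)) * 100
Denominator = 0.0379 * 42494 = 1610.5226 kW
eta_ith = (517 / 1610.5226) * 100 = 32.10%


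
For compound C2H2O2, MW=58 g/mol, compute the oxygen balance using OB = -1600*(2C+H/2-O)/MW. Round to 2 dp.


OB = -1600 * (2C + H/2 - O) / MW
Inner = 2*2 + 2/2 - 2 = 3.00
OB = -1600 * 3.00 / 58 = -82.76%


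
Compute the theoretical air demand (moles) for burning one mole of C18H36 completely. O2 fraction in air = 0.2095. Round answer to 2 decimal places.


Balanced combustion: C18H36 + 27 O2 -> 18 CO2 + 18 H2O
O2 needed = C + H/4 = 18 + 36/4 = 27.00 moles
Air moles = O2 / 0.2095 = 27.00 / 0.2095 = 128.88 moles air


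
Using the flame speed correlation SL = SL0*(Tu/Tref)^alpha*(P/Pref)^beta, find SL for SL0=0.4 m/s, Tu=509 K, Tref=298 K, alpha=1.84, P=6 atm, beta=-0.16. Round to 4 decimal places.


SL = SL0 * (Tu/Tref)^alpha * (P/Pref)^beta
T ratio = 509/298 = 1.70805369
(T ratio)^alpha = 1.70805369^1.84 = 2.677952
(P/Pref)^beta = 6^(-0.16) = 0.750751
SL = 0.4 * 2.677952 * 0.750751 = 0.8042 m/s


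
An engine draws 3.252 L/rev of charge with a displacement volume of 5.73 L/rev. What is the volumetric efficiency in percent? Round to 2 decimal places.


eta_v = (V_actual / V_disp) * 100
Ratio = 3.252 / 5.73 = 0.5675
eta_v = 0.5675 * 100 = 56.75%


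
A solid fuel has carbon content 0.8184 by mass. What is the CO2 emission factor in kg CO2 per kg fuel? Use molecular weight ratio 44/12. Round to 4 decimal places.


EF = C_frac * (M_CO2 / M_C)
EF = 0.8184 * (44/12)
EF = 0.8184 * 3.666667 = 3.0008 kg_CO2/kg_fuel


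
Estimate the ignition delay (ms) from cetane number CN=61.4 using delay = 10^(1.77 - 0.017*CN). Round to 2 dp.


delay = 10^(1.77 - 0.017*CN)
Exponent = 1.77 - 0.017*61.4 = 0.7262
delay = 10^0.7262 = 5.32 ms


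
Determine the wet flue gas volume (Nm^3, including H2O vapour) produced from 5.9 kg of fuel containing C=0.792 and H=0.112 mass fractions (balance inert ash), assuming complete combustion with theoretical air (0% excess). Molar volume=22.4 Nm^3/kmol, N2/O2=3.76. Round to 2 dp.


Per kg fuel: CO2 = (C/12 kmol)*22.4 = (0.792/12)*22.4 = 1.47840 Nm^3
Per kg fuel: H2O = (H/2 kmol)*22.4 = (0.112/2)*22.4 = 1.25440 Nm^3
O2 needed per kg fuel = C/12 + H/4 = 0.792/12 + 0.112/4 = 0.09400000 kmol
Per kg fuel: N2 = O2*3.76*22.4 = 0.09400000*3.76*22.4 = 7.91706 Nm^3
Total per kg = 1.47840 + 1.25440 + 7.91706 = 10.64986 Nm^3
Total = 10.64986 * 5.9 = 62.83 Nm^3


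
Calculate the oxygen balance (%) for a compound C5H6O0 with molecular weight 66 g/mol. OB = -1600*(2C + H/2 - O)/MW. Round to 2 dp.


OB = -1600 * (2C + H/2 - O) / MW
Inner = 2*5 + 6/2 - 0 = 13.00
OB = -1600 * 13.00 / 66 = -315.15%


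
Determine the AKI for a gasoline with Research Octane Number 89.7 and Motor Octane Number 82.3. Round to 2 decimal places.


AKI = (RON + MON) / 2
AKI = (89.7 + 82.3) / 2
AKI = 172.0 / 2 = 86.00


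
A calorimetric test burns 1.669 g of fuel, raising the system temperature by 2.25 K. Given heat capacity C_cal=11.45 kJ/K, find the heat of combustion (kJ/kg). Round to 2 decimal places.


Hc = C_cal * delta_T / m_fuel
Q_released = 11.45 * 2.25 = 25.7625 kJ
m_fuel = 1.669 g = 1.669/1000 kg = 0.001669 kg
Hc = 25.7625 / 0.001669 = 15435.89 kJ/kg


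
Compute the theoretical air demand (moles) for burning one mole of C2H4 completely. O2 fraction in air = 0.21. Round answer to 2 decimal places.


Balanced combustion: C2H4 + 3 O2 -> 2 CO2 + 2 H2O
O2 needed = C + H/4 = 2 + 4/4 = 3.00 moles
Air moles = O2 / 0.21 = 3.00 / 0.21 = 14.29 moles air


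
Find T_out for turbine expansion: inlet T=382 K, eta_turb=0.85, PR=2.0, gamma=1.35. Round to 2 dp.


T_out = T_in * (1 - eta * (1 - PR^(-(gamma-1)/gamma)))
Exponent = -(1.35-1)/1.35 = -0.25925926
PR^exp = 2.0^(-0.25925926) = 0.83551680
Factor = 1 - 0.85*(1 - 0.83551680) = 0.86018928
T_out = 382 * 0.86018928 = 328.59 K


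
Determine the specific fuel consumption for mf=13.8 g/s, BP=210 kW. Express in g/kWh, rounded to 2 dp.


SFC = (mf / BP) * 3600
Rate = 13.8 / 210 = 0.065714 g/(s*kW)
SFC = 0.065714 * 3600 = 236.57 g/kWh


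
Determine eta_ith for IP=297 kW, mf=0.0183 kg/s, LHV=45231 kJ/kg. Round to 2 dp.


eta_ith = (IP / (mf * LHV)) * 100
Denominator = 0.0183 * 45231 = 827.7273 kW
eta_ith = (297 / 827.7273) * 100 = 35.88%


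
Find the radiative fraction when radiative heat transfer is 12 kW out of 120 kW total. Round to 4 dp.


f_rad = Q_rad / Q_total
f_rad = 12 / 120 = 0.1000


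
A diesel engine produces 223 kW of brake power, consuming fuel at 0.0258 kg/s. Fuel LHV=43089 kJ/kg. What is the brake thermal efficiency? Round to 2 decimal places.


eta_BTE = (BP / (mf * LHV)) * 100
Denominator = 0.0258 * 43089 = 1111.6962 kW
eta_BTE = (223 / 1111.6962) * 100 = 20.06%


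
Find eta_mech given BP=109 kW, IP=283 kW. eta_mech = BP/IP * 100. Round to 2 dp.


eta_mech = (BP / IP) * 100
Ratio = 109 / 283 = 0.3852
eta_mech = 0.3852 * 100 = 38.52%


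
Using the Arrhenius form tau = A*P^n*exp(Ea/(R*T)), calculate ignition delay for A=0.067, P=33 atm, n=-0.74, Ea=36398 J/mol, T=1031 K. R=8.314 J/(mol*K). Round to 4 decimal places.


tau = A * P^n * exp(Ea/(R*T))
P^n = 33^(-0.74) = 0.07521417
Ea/(R*T) = 36398/(8.314*1031) = 4.246282
exp(Ea/(R*T)) = 69.845246
tau = 0.067 * 0.07521417 * 69.845246 = 0.3520 ms


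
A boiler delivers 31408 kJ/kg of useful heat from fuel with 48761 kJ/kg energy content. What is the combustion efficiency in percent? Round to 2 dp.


Efficiency = (Q_useful / Q_fuel) * 100
Efficiency = (31408 / 48761) * 100
Efficiency = 0.6441 * 100 = 64.41%


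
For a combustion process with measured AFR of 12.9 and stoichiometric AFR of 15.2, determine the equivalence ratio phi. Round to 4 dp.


phi = AFR_stoich / AFR_actual
phi = 15.2 / 12.9 = 1.1783


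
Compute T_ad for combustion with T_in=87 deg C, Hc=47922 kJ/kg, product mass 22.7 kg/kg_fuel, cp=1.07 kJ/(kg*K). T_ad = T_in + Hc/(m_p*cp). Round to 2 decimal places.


T_ad = T_in + Hc / (m_p * cp)
Denominator = 22.7 * 1.07 = 24.2890
Temperature rise = 47922 / 24.2890 = 1972.99 K
T_ad = 87 + 1972.99 = 2059.99 deg C


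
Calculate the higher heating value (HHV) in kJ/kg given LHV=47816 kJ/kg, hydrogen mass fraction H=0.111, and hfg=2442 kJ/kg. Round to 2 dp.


HHV = LHV + hfg * 9 * H
Water addition = 2442 * 9 * 0.111 = 2439.558 kJ/kg
HHV = 47816 + 2439.558 = 50255.56 kJ/kg


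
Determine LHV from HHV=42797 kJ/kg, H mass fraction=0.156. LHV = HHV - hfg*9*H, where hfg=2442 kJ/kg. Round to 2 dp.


LHV = HHV - hfg * 9 * H
Water correction = 2442 * 9 * 0.156 = 3428.568 kJ/kg
LHV = 42797 - 3428.568 = 39368.43 kJ/kg


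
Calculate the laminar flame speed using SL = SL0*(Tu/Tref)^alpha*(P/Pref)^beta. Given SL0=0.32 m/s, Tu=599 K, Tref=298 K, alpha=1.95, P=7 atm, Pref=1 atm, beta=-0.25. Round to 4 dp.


SL = SL0 * (Tu/Tref)^alpha * (P/Pref)^beta
T ratio = 599/298 = 2.01006711
(T ratio)^alpha = 2.01006711^1.95 = 3.901760
(P/Pref)^beta = 7^(-0.25) = 0.614788
SL = 0.32 * 3.901760 * 0.614788 = 0.7676 m/s


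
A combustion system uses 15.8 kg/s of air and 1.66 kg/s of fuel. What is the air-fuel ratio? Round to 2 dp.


AFR = m_air / m_fuel
AFR = 15.8 / 1.66 = 9.52


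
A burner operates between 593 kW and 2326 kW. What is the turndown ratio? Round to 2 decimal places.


TDR = Q_max / Q_min
TDR = 2326 / 593 = 3.92


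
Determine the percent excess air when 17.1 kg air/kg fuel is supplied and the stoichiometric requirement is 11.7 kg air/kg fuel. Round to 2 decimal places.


Excess air = actual - stoichiometric = 17.1 - 11.7 = 5.40 kg/kg fuel
Excess air % = (excess / stoich) * 100 = (5.40 / 11.7) * 100 = 46.15%


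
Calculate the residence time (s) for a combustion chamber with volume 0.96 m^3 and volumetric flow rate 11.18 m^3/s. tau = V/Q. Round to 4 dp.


tau = V / Q_flow
tau = 0.96 / 11.18 = 0.0859 s


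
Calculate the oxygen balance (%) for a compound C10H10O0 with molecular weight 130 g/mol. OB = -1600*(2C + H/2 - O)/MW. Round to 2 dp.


OB = -1600 * (2C + H/2 - O) / MW
Inner = 2*10 + 10/2 - 0 = 25.00
OB = -1600 * 25.00 / 130 = -307.69%


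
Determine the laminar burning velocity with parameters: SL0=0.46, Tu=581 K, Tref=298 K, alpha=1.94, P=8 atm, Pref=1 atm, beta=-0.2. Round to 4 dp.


SL = SL0 * (Tu/Tref)^alpha * (P/Pref)^beta
T ratio = 581/298 = 1.94966443
(T ratio)^alpha = 1.94966443^1.94 = 3.651927
(P/Pref)^beta = 8^(-0.2) = 0.659754
SL = 0.46 * 3.651927 * 0.659754 = 1.1083 m/s


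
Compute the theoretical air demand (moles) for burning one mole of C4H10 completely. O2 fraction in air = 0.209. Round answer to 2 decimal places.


Balanced combustion: C4H10 + 6.5 O2 -> 4 CO2 + 5 H2O
O2 needed = C + H/4 = 4 + 10/4 = 6.50 moles
Air moles = O2 / 0.209 = 6.50 / 0.209 = 31.10 moles air


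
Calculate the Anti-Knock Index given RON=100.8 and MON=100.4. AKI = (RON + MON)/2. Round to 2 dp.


AKI = (RON + MON) / 2
AKI = (100.8 + 100.4) / 2
AKI = 201.2 / 2 = 100.60


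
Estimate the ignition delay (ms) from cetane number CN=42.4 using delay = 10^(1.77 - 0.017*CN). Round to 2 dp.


delay = 10^(1.77 - 0.017*CN)
Exponent = 1.77 - 0.017*42.4 = 1.0492
delay = 10^1.0492 = 11.20 ms


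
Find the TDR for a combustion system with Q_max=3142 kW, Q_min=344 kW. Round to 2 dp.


TDR = Q_max / Q_min
TDR = 3142 / 344 = 9.13


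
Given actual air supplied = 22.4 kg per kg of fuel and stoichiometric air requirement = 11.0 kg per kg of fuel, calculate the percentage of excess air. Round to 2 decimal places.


Excess air = actual - stoichiometric = 22.4 - 11.0 = 11.40 kg/kg fuel
Excess air % = (excess / stoich) * 100 = (11.40 / 11.0) * 100 = 103.64%


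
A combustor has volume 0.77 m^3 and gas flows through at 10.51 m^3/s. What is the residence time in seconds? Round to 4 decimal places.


tau = V / Q_flow
tau = 0.77 / 10.51 = 0.0733 s


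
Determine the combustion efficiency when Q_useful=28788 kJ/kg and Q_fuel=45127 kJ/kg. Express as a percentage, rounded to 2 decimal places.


Efficiency = (Q_useful / Q_fuel) * 100
Efficiency = (28788 / 45127) * 100
Efficiency = 0.6379 * 100 = 63.79%


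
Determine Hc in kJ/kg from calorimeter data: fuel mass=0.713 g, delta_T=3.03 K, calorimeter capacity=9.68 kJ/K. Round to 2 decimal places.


Hc = C_cal * delta_T / m_fuel
Q_released = 9.68 * 3.03 = 29.3304 kJ
m_fuel = 0.713 g = 0.713/1000 kg = 0.000713 kg
Hc = 29.3304 / 0.000713 = 41136.61 kJ/kg


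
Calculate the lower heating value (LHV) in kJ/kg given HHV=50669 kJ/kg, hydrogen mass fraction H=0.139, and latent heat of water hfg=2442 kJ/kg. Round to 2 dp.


LHV = HHV - hfg * 9 * H
Water correction = 2442 * 9 * 0.139 = 3054.942 kJ/kg
LHV = 50669 - 3054.942 = 47614.06 kJ/kg


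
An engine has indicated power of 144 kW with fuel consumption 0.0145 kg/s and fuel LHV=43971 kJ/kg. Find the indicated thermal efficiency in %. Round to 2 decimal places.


eta_ith = (IP / (mf * LHV)) * 100
Denominator = 0.0145 * 43971 = 637.5795 kW
eta_ith = (144 / 637.5795) * 100 = 22.59%


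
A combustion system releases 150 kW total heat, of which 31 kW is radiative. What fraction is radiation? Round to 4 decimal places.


f_rad = Q_rad / Q_total
f_rad = 31 / 150 = 0.2067


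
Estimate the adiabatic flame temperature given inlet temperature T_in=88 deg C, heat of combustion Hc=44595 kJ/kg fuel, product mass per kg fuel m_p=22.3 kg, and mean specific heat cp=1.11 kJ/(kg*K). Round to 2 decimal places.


T_ad = T_in + Hc / (m_p * cp)
Denominator = 22.3 * 1.11 = 24.7530
Temperature rise = 44595 / 24.7530 = 1801.60 K
T_ad = 88 + 1801.60 = 1889.60 deg C


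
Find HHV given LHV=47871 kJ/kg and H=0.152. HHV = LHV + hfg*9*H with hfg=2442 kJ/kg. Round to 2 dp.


HHV = LHV + hfg * 9 * H
Water addition = 2442 * 9 * 0.152 = 3340.656 kJ/kg
HHV = 47871 + 3340.656 = 51211.66 kJ/kg


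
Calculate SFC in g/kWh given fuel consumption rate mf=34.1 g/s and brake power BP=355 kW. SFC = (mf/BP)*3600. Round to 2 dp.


SFC = (mf / BP) * 3600
Rate = 34.1 / 355 = 0.096056 g/(s*kW)
SFC = 0.096056 * 3600 = 345.80 g/kWh


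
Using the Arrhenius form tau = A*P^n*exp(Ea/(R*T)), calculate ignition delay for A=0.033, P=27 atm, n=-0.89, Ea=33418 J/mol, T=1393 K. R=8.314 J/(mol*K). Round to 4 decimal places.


tau = A * P^n * exp(Ea/(R*T))
P^n = 27^(-0.89) = 0.05322139
Ea/(R*T) = 33418/(8.314*1393) = 2.885488
exp(Ea/(R*T)) = 17.912312
tau = 0.033 * 0.05322139 * 17.912312 = 0.0315 ms


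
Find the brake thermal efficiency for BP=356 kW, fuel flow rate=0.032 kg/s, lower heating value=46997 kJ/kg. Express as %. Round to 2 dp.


eta_BTE = (BP / (mf * LHV)) * 100
Denominator = 0.032 * 46997 = 1503.9040 kW
eta_BTE = (356 / 1503.9040) * 100 = 23.67%


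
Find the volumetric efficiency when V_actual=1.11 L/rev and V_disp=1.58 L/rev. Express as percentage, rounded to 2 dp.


eta_v = (V_actual / V_disp) * 100
Ratio = 1.11 / 1.58 = 0.7025
eta_v = 0.7025 * 100 = 70.25%


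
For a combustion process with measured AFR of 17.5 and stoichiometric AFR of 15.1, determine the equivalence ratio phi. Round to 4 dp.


phi = AFR_stoich / AFR_actual
phi = 15.1 / 17.5 = 0.8629


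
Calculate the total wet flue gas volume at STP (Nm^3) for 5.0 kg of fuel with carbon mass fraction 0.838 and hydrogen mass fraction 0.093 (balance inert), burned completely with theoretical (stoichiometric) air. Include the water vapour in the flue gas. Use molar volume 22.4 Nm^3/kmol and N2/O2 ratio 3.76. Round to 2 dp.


Per kg fuel: CO2 = (C/12 kmol)*22.4 = (0.838/12)*22.4 = 1.56427 Nm^3
Per kg fuel: H2O = (H/2 kmol)*22.4 = (0.093/2)*22.4 = 1.04160 Nm^3
O2 needed per kg fuel = C/12 + H/4 = 0.838/12 + 0.093/4 = 0.09308333 kmol
Per kg fuel: N2 = O2*3.76*22.4 = 0.09308333*3.76*22.4 = 7.83985 Nm^3
Total per kg = 1.56427 + 1.04160 + 7.83985 = 10.44572 Nm^3
Total = 10.44572 * 5.0 = 52.23 Nm^3


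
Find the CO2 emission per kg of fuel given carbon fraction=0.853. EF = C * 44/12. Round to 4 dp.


EF = C_frac * (M_CO2 / M_C)
EF = 0.853 * (44/12)
EF = 0.853 * 3.666667 = 3.1277 kg_CO2/kg_fuel


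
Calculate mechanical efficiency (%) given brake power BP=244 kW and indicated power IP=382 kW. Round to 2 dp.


eta_mech = (BP / IP) * 100
Ratio = 244 / 382 = 0.6387
eta_mech = 0.6387 * 100 = 63.87%


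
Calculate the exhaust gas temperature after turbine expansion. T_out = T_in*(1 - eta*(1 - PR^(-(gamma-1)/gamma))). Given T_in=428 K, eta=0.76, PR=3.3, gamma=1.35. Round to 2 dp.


T_out = T_in * (1 - eta * (1 - PR^(-(gamma-1)/gamma)))
Exponent = -(1.35-1)/1.35 = -0.25925926
PR^exp = 3.3^(-0.25925926) = 0.73378775
Factor = 1 - 0.76*(1 - 0.73378775) = 0.79767869
T_out = 428 * 0.79767869 = 341.41 K


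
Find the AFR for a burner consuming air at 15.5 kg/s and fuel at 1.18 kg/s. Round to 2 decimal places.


AFR = m_air / m_fuel
AFR = 15.5 / 1.18 = 13.14


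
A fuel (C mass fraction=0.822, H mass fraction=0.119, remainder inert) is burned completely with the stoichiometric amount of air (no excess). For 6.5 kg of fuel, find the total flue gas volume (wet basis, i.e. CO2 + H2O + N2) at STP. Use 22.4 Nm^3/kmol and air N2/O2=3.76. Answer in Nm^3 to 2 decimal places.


Per kg fuel: CO2 = (C/12 kmol)*22.4 = (0.822/12)*22.4 = 1.53440 Nm^3
Per kg fuel: H2O = (H/2 kmol)*22.4 = (0.119/2)*22.4 = 1.33280 Nm^3
O2 needed per kg fuel = C/12 + H/4 = 0.822/12 + 0.119/4 = 0.09825000 kmol
Per kg fuel: N2 = O2*3.76*22.4 = 0.09825000*3.76*22.4 = 8.27501 Nm^3
Total per kg = 1.53440 + 1.33280 + 8.27501 = 11.14221 Nm^3
Total = 11.14221 * 6.5 = 72.42 Nm^3


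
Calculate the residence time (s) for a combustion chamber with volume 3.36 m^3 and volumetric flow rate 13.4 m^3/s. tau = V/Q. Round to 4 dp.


tau = V / Q_flow
tau = 3.36 / 13.4 = 0.2507 s


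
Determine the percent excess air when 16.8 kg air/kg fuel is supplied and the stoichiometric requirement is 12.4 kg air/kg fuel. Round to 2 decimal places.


Excess air = actual - stoichiometric = 16.8 - 12.4 = 4.40 kg/kg fuel
Excess air % = (excess / stoich) * 100 = (4.40 / 12.4) * 100 = 35.48%


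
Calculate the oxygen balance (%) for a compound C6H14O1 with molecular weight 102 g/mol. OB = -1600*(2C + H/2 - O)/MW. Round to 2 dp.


OB = -1600 * (2C + H/2 - O) / MW
Inner = 2*6 + 14/2 - 1 = 18.00
OB = -1600 * 18.00 / 102 = -282.35%


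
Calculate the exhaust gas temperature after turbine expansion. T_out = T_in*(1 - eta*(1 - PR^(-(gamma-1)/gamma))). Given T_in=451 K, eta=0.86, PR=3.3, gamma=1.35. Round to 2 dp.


T_out = T_in * (1 - eta * (1 - PR^(-(gamma-1)/gamma)))
Exponent = -(1.35-1)/1.35 = -0.25925926
PR^exp = 3.3^(-0.25925926) = 0.73378775
Factor = 1 - 0.86*(1 - 0.73378775) = 0.77105747
T_out = 451 * 0.77105747 = 347.75 K


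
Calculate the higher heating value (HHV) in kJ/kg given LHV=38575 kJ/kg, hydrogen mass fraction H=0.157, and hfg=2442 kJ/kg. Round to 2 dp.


HHV = LHV + hfg * 9 * H
Water addition = 2442 * 9 * 0.157 = 3450.546 kJ/kg
HHV = 38575 + 3450.546 = 42025.55 kJ/kg


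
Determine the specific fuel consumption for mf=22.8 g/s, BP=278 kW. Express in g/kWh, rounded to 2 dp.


SFC = (mf / BP) * 3600
Rate = 22.8 / 278 = 0.082014 g/(s*kW)
SFC = 0.082014 * 3600 = 295.25 g/kWh


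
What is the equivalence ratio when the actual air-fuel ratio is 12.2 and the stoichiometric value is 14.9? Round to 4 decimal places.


phi = AFR_stoich / AFR_actual
phi = 14.9 / 12.2 = 1.2213


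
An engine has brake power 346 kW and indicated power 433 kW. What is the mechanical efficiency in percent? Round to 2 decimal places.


eta_mech = (BP / IP) * 100
Ratio = 346 / 433 = 0.7991
eta_mech = 0.7991 * 100 = 79.91%


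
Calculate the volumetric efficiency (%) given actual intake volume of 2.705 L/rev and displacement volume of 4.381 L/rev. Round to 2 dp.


eta_v = (V_actual / V_disp) * 100
Ratio = 2.705 / 4.381 = 0.6174
eta_v = 0.6174 * 100 = 61.74%


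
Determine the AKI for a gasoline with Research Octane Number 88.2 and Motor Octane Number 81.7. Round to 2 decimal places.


AKI = (RON + MON) / 2
AKI = (88.2 + 81.7) / 2
AKI = 169.9 / 2 = 84.95


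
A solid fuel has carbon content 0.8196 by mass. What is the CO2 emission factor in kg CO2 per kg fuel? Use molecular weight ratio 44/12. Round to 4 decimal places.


EF = C_frac * (M_CO2 / M_C)
EF = 0.8196 * (44/12)
EF = 0.8196 * 3.666667 = 3.0052 kg_CO2/kg_fuel


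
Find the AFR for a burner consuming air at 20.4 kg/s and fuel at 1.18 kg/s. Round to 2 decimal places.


AFR = m_air / m_fuel
AFR = 20.4 / 1.18 = 17.29


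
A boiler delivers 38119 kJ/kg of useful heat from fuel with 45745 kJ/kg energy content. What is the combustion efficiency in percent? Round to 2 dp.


Efficiency = (Q_useful / Q_fuel) * 100
Efficiency = (38119 / 45745) * 100
Efficiency = 0.8333 * 100 = 83.33%


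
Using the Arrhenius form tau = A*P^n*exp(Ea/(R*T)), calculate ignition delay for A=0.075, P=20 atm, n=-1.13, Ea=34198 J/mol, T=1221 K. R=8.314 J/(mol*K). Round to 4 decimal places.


tau = A * P^n * exp(Ea/(R*T))
P^n = 20^(-1.13) = 0.03387163
Ea/(R*T) = 34198/(8.314*1221) = 3.368798
exp(Ea/(R*T)) = 29.043608
tau = 0.075 * 0.03387163 * 29.043608 = 0.0738 ms


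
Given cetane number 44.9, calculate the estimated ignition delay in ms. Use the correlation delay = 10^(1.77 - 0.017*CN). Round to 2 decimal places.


delay = 10^(1.77 - 0.017*CN)
Exponent = 1.77 - 0.017*44.9 = 1.0067
delay = 10^1.0067 = 10.16 ms


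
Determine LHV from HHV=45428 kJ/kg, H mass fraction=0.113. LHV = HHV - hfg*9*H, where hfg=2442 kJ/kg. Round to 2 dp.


LHV = HHV - hfg * 9 * H
Water correction = 2442 * 9 * 0.113 = 2483.514 kJ/kg
LHV = 45428 - 2483.514 = 42944.49 kJ/kg


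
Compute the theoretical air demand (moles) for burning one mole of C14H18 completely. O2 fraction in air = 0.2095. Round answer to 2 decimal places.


Balanced combustion: C14H18 + 18.5 O2 -> 14 CO2 + 9 H2O
O2 needed = C + H/4 = 14 + 18/4 = 18.50 moles
Air moles = O2 / 0.2095 = 18.50 / 0.2095 = 88.31 moles air


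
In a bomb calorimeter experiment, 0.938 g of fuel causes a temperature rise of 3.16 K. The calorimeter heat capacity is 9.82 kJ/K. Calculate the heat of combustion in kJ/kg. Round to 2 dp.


Hc = C_cal * delta_T / m_fuel
Q_released = 9.82 * 3.16 = 31.0312 kJ
m_fuel = 0.938 g = 0.938/1000 kg = 0.000938 kg
Hc = 31.0312 / 0.000938 = 33082.30 kJ/kg


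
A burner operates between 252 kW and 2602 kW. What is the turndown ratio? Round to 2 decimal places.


TDR = Q_max / Q_min
TDR = 2602 / 252 = 10.33


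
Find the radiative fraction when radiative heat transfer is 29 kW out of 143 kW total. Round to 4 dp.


f_rad = Q_rad / Q_total
f_rad = 29 / 143 = 0.2028


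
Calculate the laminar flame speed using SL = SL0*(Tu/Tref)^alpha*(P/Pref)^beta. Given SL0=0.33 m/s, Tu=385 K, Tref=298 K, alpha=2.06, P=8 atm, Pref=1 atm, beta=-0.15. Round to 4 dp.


SL = SL0 * (Tu/Tref)^alpha * (P/Pref)^beta
T ratio = 385/298 = 1.29194631
(T ratio)^alpha = 1.29194631^2.06 = 1.694976
(P/Pref)^beta = 8^(-0.15) = 0.732043
SL = 0.33 * 1.694976 * 0.732043 = 0.4095 m/s


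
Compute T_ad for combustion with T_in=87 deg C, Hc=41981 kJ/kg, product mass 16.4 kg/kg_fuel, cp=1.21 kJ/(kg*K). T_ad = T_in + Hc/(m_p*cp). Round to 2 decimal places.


T_ad = T_in + Hc / (m_p * cp)
Denominator = 16.4 * 1.21 = 19.8440
Temperature rise = 41981 / 19.8440 = 2115.55 K
T_ad = 87 + 2115.55 = 2202.55 deg C


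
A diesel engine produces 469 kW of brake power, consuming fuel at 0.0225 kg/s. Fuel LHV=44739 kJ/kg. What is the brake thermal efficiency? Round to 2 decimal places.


eta_BTE = (BP / (mf * LHV)) * 100
Denominator = 0.0225 * 44739 = 1006.6275 kW
eta_BTE = (469 / 1006.6275) * 100 = 46.59%


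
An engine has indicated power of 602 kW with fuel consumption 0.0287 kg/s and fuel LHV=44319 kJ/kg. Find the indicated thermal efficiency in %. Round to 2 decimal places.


eta_ith = (IP / (mf * LHV)) * 100
Denominator = 0.0287 * 44319 = 1271.9553 kW
eta_ith = (602 / 1271.9553) * 100 = 47.33%


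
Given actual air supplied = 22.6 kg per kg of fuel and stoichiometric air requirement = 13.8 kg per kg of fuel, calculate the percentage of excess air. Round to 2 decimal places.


Excess air = actual - stoichiometric = 22.6 - 13.8 = 8.80 kg/kg fuel
Excess air % = (excess / stoich) * 100 = (8.80 / 13.8) * 100 = 63.77%


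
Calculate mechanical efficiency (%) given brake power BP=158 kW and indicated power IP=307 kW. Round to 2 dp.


eta_mech = (BP / IP) * 100
Ratio = 158 / 307 = 0.5147
eta_mech = 0.5147 * 100 = 51.47%


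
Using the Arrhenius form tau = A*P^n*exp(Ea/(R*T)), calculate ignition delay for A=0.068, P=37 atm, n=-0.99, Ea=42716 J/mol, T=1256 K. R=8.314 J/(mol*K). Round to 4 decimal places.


tau = A * P^n * exp(Ea/(R*T))
P^n = 37^(-0.99) = 0.02802078
Ea/(R*T) = 42716/(8.314*1256) = 4.090637
exp(Ea/(R*T)) = 59.777945
tau = 0.068 * 0.02802078 * 59.777945 = 0.1139 ms


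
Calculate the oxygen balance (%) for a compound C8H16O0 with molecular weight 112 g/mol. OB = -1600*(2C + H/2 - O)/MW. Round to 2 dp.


OB = -1600 * (2C + H/2 - O) / MW
Inner = 2*8 + 16/2 - 0 = 24.00
OB = -1600 * 24.00 / 112 = -342.86%


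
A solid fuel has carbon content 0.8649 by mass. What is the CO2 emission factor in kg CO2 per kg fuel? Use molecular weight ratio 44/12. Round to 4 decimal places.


EF = C_frac * (M_CO2 / M_C)
EF = 0.8649 * (44/12)
EF = 0.8649 * 3.666667 = 3.1713 kg_CO2/kg_fuel


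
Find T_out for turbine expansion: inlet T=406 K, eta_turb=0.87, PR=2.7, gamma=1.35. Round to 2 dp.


T_out = T_in * (1 - eta * (1 - PR^(-(gamma-1)/gamma)))
Exponent = -(1.35-1)/1.35 = -0.25925926
PR^exp = 2.7^(-0.25925926) = 0.77297411
Factor = 1 - 0.87*(1 - 0.77297411) = 0.80248748
T_out = 406 * 0.80248748 = 325.81 K


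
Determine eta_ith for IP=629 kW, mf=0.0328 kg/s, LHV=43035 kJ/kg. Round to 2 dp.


eta_ith = (IP / (mf * LHV)) * 100
Denominator = 0.0328 * 43035 = 1411.5480 kW
eta_ith = (629 / 1411.5480) * 100 = 44.56%


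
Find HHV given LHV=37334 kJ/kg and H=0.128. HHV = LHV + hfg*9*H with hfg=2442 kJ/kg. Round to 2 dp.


HHV = LHV + hfg * 9 * H
Water addition = 2442 * 9 * 0.128 = 2813.184 kJ/kg
HHV = 37334 + 2813.184 = 40147.18 kJ/kg


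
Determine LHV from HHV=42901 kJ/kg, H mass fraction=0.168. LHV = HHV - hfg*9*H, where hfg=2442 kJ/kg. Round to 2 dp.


LHV = HHV - hfg * 9 * H
Water correction = 2442 * 9 * 0.168 = 3692.304 kJ/kg
LHV = 42901 - 3692.304 = 39208.70 kJ/kg


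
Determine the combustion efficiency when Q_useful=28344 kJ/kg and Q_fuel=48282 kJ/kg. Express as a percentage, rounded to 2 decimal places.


Efficiency = (Q_useful / Q_fuel) * 100
Efficiency = (28344 / 48282) * 100
Efficiency = 0.5871 * 100 = 58.71%


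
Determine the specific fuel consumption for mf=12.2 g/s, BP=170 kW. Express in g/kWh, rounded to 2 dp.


SFC = (mf / BP) * 3600
Rate = 12.2 / 170 = 0.071765 g/(s*kW)
SFC = 0.071765 * 3600 = 258.35 g/kWh


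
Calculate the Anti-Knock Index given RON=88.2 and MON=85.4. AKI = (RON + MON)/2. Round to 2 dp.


AKI = (RON + MON) / 2
AKI = (88.2 + 85.4) / 2
AKI = 173.6 / 2 = 86.80


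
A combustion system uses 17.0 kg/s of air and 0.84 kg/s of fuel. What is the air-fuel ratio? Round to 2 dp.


AFR = m_air / m_fuel
AFR = 17.0 / 0.84 = 20.24


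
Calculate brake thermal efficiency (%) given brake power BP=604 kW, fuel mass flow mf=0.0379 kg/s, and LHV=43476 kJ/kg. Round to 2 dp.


eta_BTE = (BP / (mf * LHV)) * 100
Denominator = 0.0379 * 43476 = 1647.7404 kW
eta_BTE = (604 / 1647.7404) * 100 = 36.66%


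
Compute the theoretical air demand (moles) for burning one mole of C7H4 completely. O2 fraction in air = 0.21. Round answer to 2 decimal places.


Balanced combustion: C7H4 + 8 O2 -> 7 CO2 + 2 H2O
O2 needed = C + H/4 = 7 + 4/4 = 8.00 moles
Air moles = O2 / 0.21 = 8.00 / 0.21 = 38.10 moles air


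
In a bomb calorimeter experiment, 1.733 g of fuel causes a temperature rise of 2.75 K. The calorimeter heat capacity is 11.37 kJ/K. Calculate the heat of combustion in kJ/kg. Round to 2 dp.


Hc = C_cal * delta_T / m_fuel
Q_released = 11.37 * 2.75 = 31.2675 kJ
m_fuel = 1.733 g = 1.733/1000 kg = 0.001733 kg
Hc = 31.2675 / 0.001733 = 18042.41 kJ/kg


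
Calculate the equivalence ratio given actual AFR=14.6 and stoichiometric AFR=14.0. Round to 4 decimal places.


phi = AFR_stoich / AFR_actual
phi = 14.0 / 14.6 = 0.9589


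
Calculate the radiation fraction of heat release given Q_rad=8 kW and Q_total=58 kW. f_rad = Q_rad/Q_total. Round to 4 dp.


f_rad = Q_rad / Q_total
f_rad = 8 / 58 = 0.1379


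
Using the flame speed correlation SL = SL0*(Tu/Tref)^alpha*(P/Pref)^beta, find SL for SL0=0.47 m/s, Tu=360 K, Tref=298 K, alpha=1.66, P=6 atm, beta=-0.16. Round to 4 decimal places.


SL = SL0 * (Tu/Tref)^alpha * (P/Pref)^beta
T ratio = 360/298 = 1.20805369
(T ratio)^alpha = 1.20805369^1.66 = 1.368558
(P/Pref)^beta = 6^(-0.16) = 0.750751
SL = 0.47 * 1.368558 * 0.750751 = 0.4829 m/s


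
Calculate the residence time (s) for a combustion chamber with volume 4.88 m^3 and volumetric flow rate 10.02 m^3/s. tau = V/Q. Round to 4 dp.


tau = V / Q_flow
tau = 4.88 / 10.02 = 0.4870 s


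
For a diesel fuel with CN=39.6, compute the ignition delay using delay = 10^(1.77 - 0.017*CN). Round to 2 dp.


delay = 10^(1.77 - 0.017*CN)
Exponent = 1.77 - 0.017*39.6 = 1.0968
delay = 10^1.0968 = 12.50 ms


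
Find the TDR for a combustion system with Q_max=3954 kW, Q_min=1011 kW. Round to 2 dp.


TDR = Q_max / Q_min
TDR = 3954 / 1011 = 3.91


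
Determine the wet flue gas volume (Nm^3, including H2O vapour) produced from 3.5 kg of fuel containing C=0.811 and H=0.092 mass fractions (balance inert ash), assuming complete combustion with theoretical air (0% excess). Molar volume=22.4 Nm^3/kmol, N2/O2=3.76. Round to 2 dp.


Per kg fuel: CO2 = (C/12 kmol)*22.4 = (0.811/12)*22.4 = 1.51387 Nm^3
Per kg fuel: H2O = (H/2 kmol)*22.4 = (0.092/2)*22.4 = 1.03040 Nm^3
O2 needed per kg fuel = C/12 + H/4 = 0.811/12 + 0.092/4 = 0.09058333 kmol
Per kg fuel: N2 = O2*3.76*22.4 = 0.09058333*3.76*22.4 = 7.62929 Nm^3
Total per kg = 1.51387 + 1.03040 + 7.62929 = 10.17356 Nm^3
Total = 10.17356 * 3.5 = 35.61 Nm^3


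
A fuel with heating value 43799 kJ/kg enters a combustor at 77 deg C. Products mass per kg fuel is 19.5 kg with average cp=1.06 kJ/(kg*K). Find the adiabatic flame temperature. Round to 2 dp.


T_ad = T_in + Hc / (m_p * cp)
Denominator = 19.5 * 1.06 = 20.6700
Temperature rise = 43799 / 20.6700 = 2118.96 K
T_ad = 77 + 2118.96 = 2195.96 deg C


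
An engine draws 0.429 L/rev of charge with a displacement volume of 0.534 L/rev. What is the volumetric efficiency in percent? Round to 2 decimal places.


eta_v = (V_actual / V_disp) * 100
Ratio = 0.429 / 0.534 = 0.8034
eta_v = 0.8034 * 100 = 80.34%


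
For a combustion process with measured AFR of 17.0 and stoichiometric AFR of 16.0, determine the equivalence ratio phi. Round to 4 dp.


phi = AFR_stoich / AFR_actual
phi = 16.0 / 17.0 = 0.9412


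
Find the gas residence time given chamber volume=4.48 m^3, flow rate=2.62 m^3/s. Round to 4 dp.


tau = V / Q_flow
tau = 4.48 / 2.62 = 1.7099 s


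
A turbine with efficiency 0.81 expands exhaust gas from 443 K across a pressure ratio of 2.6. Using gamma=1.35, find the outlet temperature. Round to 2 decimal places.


T_out = T_in * (1 - eta * (1 - PR^(-(gamma-1)/gamma)))
Exponent = -(1.35-1)/1.35 = -0.25925926
PR^exp = 2.6^(-0.25925926) = 0.78057442
Factor = 1 - 0.81*(1 - 0.78057442) = 0.82226528
T_out = 443 * 0.82226528 = 364.26 K


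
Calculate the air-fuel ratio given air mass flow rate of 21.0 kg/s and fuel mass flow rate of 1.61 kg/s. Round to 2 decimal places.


AFR = m_air / m_fuel
AFR = 21.0 / 1.61 = 13.04


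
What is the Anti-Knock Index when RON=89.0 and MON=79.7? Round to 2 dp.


AKI = (RON + MON) / 2
AKI = (89.0 + 79.7) / 2
AKI = 168.7 / 2 = 84.35


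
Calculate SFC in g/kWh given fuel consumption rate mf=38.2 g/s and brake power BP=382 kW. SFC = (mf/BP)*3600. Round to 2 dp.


SFC = (mf / BP) * 3600
Rate = 38.2 / 382 = 0.100000 g/(s*kW)
SFC = 0.100000 * 3600 = 360.00 g/kWh


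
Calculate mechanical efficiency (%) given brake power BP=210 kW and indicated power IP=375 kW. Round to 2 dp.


eta_mech = (BP / IP) * 100
Ratio = 210 / 375 = 0.5600
eta_mech = 0.5600 * 100 = 56.00%


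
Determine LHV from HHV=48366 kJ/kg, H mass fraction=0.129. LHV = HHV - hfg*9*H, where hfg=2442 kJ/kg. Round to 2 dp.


LHV = HHV - hfg * 9 * H
Water correction = 2442 * 9 * 0.129 = 2835.162 kJ/kg
LHV = 48366 - 2835.162 = 45530.84 kJ/kg


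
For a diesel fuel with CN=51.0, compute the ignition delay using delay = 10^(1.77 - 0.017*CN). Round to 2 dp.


delay = 10^(1.77 - 0.017*CN)
Exponent = 1.77 - 0.017*51.0 = 0.9030
delay = 10^0.9030 = 8.00 ms


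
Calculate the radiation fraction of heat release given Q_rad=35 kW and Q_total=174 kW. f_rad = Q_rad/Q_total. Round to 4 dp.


f_rad = Q_rad / Q_total
f_rad = 35 / 174 = 0.2011


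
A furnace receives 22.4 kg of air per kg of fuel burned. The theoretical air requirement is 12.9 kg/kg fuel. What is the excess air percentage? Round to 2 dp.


Excess air = actual - stoichiometric = 22.4 - 12.9 = 9.50 kg/kg fuel
Excess air % = (excess / stoich) * 100 = (9.50 / 12.9) * 100 = 73.64%


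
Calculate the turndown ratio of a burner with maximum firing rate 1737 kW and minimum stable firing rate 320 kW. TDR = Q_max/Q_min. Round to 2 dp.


TDR = Q_max / Q_min
TDR = 1737 / 320 = 5.43


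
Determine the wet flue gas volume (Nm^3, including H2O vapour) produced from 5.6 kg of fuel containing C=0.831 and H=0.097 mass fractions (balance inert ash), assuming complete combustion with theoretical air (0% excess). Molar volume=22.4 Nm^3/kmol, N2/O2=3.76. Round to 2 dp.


Per kg fuel: CO2 = (C/12 kmol)*22.4 = (0.831/12)*22.4 = 1.55120 Nm^3
Per kg fuel: H2O = (H/2 kmol)*22.4 = (0.097/2)*22.4 = 1.08640 Nm^3
O2 needed per kg fuel = C/12 + H/4 = 0.831/12 + 0.097/4 = 0.09350000 kmol
Per kg fuel: N2 = O2*3.76*22.4 = 0.09350000*3.76*22.4 = 7.87494 Nm^3
Total per kg = 1.55120 + 1.08640 + 7.87494 = 10.51254 Nm^3
Total = 10.51254 * 5.6 = 58.87 Nm^3


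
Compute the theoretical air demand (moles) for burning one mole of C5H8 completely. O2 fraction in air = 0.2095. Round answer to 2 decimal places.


Balanced combustion: C5H8 + 7 O2 -> 5 CO2 + 4 H2O
O2 needed = C + H/4 = 5 + 8/4 = 7.00 moles
Air moles = O2 / 0.2095 = 7.00 / 0.2095 = 33.41 moles air


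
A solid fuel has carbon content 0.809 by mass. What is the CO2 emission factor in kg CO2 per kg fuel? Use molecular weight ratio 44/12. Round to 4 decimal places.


EF = C_frac * (M_CO2 / M_C)
EF = 0.809 * (44/12)
EF = 0.809 * 3.666667 = 2.9663 kg_CO2/kg_fuel


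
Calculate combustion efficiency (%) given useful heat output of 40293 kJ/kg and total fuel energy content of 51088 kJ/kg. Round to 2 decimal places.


Efficiency = (Q_useful / Q_fuel) * 100
Efficiency = (40293 / 51088) * 100
Efficiency = 0.7887 * 100 = 78.87%


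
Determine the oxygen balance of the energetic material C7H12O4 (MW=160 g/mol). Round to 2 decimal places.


OB = -1600 * (2C + H/2 - O) / MW
Inner = 2*7 + 12/2 - 4 = 16.00
OB = -1600 * 16.00 / 160 = -160.00%


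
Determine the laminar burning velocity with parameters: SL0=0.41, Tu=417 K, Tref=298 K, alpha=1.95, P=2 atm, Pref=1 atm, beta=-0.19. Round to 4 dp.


SL = SL0 * (Tu/Tref)^alpha * (P/Pref)^beta
T ratio = 417/298 = 1.39932886
(T ratio)^alpha = 1.39932886^1.95 = 1.925500
(P/Pref)^beta = 2^(-0.19) = 0.876606
SL = 0.41 * 1.925500 * 0.876606 = 0.6920 m/s


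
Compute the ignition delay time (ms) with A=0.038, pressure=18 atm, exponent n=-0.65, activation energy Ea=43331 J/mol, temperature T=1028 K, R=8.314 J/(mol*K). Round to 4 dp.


tau = A * P^n * exp(Ea/(R*T))
P^n = 18^(-0.65) = 0.15278224
Ea/(R*T) = 43331/(8.314*1028) = 5.069855
exp(Ea/(R*T)) = 159.151320
tau = 0.038 * 0.15278224 * 159.151320 = 0.9240 ms


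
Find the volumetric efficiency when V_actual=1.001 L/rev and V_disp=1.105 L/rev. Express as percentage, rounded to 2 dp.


eta_v = (V_actual / V_disp) * 100
Ratio = 1.001 / 1.105 = 0.9059
eta_v = 0.9059 * 100 = 90.59%


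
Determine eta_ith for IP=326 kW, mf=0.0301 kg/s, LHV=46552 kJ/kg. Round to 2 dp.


eta_ith = (IP / (mf * LHV)) * 100
Denominator = 0.0301 * 46552 = 1401.2152 kW
eta_ith = (326 / 1401.2152) * 100 = 23.27%


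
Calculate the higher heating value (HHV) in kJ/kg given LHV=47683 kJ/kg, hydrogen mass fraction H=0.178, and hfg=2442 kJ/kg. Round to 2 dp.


HHV = LHV + hfg * 9 * H
Water addition = 2442 * 9 * 0.178 = 3912.084 kJ/kg
HHV = 47683 + 3912.084 = 51595.08 kJ/kg


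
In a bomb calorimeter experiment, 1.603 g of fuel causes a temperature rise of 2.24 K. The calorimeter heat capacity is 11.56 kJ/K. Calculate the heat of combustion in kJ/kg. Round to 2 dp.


Hc = C_cal * delta_T / m_fuel
Q_released = 11.56 * 2.24 = 25.8944 kJ
m_fuel = 1.603 g = 1.603/1000 kg = 0.001603 kg
Hc = 25.8944 / 0.001603 = 16153.71 kJ/kg


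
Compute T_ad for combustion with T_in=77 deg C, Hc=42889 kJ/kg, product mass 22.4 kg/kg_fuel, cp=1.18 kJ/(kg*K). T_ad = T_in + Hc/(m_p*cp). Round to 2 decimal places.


T_ad = T_in + Hc / (m_p * cp)
Denominator = 22.4 * 1.18 = 26.4320
Temperature rise = 42889 / 26.4320 = 1622.62 K
T_ad = 77 + 1622.62 = 1699.62 deg C
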